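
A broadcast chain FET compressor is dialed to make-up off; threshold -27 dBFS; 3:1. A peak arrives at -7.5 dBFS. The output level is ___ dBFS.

-20.5 dBFS

Overshoot: -7.5 − (-27) = 19.5 dB.
At 3:1 the overshoot is divided by 3, leaving 6.5 dB above threshold.
That puts the output at -20.5 dBFS.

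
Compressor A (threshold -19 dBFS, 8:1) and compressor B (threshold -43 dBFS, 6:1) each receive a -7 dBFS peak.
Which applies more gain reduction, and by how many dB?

A: overshoot 12 dB → output overshoot 1.5 dB → GR 10.5 dB.
B: overshoot 36 dB → output overshoot 6 dB → GR 30 dB.
Difference: 19.5 dB in favour of B.

B, by 19.5 dB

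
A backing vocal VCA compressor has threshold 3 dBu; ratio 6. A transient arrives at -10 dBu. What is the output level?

-10 dBu is 13 dB below the 3 dBu threshold, so no gain reduction is applied.
Output = input = -10 dBu.

-10 dBu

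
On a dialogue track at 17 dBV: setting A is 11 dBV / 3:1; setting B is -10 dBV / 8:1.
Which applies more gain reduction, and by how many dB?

B, by 19.625 dB

A: overshoot 6 dB → output overshoot 2 dB → GR 4 dB.
B: overshoot 27 dB → output overshoot 3.375 dB → GR 23.625 dB.
B applies 19.625 dB more gain reduction.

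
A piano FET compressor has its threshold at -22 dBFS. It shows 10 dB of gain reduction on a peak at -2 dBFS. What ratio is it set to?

Input overshoot = -2 − (-22) = 20 dB.
Output overshoot = 20 − 10 = 10 dB.
Ratio = input overshoot / output overshoot = 20 / 10 = 2.

2:1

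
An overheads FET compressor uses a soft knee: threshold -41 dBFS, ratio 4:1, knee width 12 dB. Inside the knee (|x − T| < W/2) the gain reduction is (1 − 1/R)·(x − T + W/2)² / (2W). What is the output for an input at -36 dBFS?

-39.78125 dBFS

x − T + W/2 = -36 − (-41) + 6 = 11.
GR = (1 − 1/4) × 11² / 24 = 0.75 × 121 / 24 = 3.78125 dB.
Output = -36 − 3.78125 = -39.78125 dBFS.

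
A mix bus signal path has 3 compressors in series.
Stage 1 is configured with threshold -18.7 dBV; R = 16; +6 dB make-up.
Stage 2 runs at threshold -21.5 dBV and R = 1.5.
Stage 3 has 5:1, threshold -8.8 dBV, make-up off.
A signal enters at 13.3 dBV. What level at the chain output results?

Stage 1: 13.3 dBV is 32 dB over -18.7 dBV; at 16:1 that becomes 2 dB over, giving -16.7 dBV; +6 dB make-up → -10.7 dBV.
Stage 2: 10.8 dB above -21.5 dBV, reduced 1.5:1 to 7.2 dB above → -14.3 dBV.
Stage 3: below threshold (-14.3 ≤ -8.8); passes unchanged; output -14.3 dBV.

-14.3 dBV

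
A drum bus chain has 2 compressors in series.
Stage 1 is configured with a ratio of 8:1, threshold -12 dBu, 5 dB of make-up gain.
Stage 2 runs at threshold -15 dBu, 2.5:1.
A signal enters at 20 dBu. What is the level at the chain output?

-10.2 dBu

Stage 1: 20 dBu is 32 dB over -12 dBu; at 8:1 that becomes 4 dB over, giving -8 dBu; +5 dB make-up → -3 dBu.
Stage 2: 12 dB above -15 dBu, reduced 2.5:1 to 4.8 dB above → -10.2 dBu.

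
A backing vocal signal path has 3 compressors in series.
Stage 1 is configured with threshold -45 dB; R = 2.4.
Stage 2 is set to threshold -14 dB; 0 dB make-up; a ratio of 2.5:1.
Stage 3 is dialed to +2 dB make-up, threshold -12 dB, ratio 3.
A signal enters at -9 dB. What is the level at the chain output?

-28 dB

Stage 1: 36 dB above -45 dB, reduced 2.4:1 to 15 dB above → -30 dB.
Stage 2: below threshold (-30 ≤ -14); passes unchanged; output -30 dB.
Stage 3: -30 dB ≤ -12 dB, so stage 3 doesn't engage; make-up brings it to -28 dB.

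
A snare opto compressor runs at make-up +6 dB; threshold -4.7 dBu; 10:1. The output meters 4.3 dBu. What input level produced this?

Remove make-up: 4.3 − 6 = -1.7 dBu.
Post-compression overshoot = -1.7 − (-4.7) = 3 dB.
Before 10:1 compression the overshoot was 3 × 10 = 30 dB, so input = -4.7 + 30 = 25.3 dBu.

25.3 dBu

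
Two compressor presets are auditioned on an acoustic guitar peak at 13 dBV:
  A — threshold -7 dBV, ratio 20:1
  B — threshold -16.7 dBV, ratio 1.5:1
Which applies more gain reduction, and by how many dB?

A: overshoot 20 dB → output overshoot 1 dB → GR 19 dB.
B: overshoot 29.7 dB → output overshoot 19.8 dB → GR 9.9 dB.
A applies 9.1 dB more gain reduction.

A, by 9.1 dB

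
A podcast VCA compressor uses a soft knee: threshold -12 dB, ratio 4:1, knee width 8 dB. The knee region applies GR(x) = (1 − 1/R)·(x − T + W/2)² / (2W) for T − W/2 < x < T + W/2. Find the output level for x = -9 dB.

x − T + W/2 = -9 − (-12) + 4 = 7.
GR = (1 − 1/4) × 7² / 16 = 0.75 × 49 / 16 = 2.296875 dB.
Output = -9 − 2.296875 = -11.296875 dB.

-11.296875 dB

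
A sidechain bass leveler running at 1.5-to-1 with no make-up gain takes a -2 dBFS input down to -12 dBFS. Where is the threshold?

Gain reduction = -2 − (-12) = 10 dB; output overshoot = GR / (R − 1) = 10 / 0.5 = 20 dB.
Threshold = output − output overshoot = -12 − 20 = -32 dBFS.

-32 dBFS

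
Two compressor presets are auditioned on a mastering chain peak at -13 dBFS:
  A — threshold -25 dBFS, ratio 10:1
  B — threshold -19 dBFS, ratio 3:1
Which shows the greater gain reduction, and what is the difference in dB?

A: 12 dB over, compressed to 1.2 dB over, so 10.8 dB of GR.
B: 6 dB over, compressed to 2 dB over, so 4 dB of GR.
A reduces 6.8 dB more.

A, by 6.8 dB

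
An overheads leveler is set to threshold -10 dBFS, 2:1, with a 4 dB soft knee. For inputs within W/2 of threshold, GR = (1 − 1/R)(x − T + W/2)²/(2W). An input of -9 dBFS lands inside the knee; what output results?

x − T + W/2 = -9 − (-10) + 2 = 3.
GR = (1 − 1/2) × 3² / 8 = 0.5 × 9 / 8 = 0.5625 dB.
Output = -9 − 0.5625 = -9.5625 dBFS.

-9.5625 dBFS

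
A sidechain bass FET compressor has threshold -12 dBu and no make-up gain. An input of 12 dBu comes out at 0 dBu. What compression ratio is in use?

Input overshoot = 12 − (-12) = 24 dB; output overshoot = 0 − (-12) = 12 dB.
Ratio = 24 / 12 = 2.

2:1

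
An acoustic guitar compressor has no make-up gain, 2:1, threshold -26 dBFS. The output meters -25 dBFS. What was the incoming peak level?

-24 dBFS

The compressed level sits -25 − (-26) = 1 dB over threshold.
Before 2:1 compression the overshoot was 1 × 2 = 2 dB, so input = -26 + 2 = -24 dBFS.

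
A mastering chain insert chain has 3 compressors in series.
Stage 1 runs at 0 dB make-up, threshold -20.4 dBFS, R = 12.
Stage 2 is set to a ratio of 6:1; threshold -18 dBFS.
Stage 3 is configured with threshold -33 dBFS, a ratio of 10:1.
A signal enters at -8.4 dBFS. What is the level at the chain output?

Stage 1: -8.4 dBFS is 12 dB over -20.4 dBFS; at 12:1 that becomes 1 dB over, giving -19.4 dBFS.
Stage 2: below threshold (-19.4 ≤ -18); passes unchanged; output -19.4 dBFS.
Stage 3: 13.6 dB above -33 dBFS, reduced 10:1 to 1.36 dB above → -31.64 dBFS.

-31.64 dBFS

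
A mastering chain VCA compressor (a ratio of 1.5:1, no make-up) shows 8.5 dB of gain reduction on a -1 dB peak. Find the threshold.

Gain reduction = -1 − (-9.5) = 8.5 dB; output overshoot = GR / (R − 1) = 8.5 / 0.5 = 17 dB.
Threshold = output − output overshoot = -9.5 − 17 = -26.5 dB.

-26.5 dB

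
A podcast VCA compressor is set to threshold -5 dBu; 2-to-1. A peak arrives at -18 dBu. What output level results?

-18 dBu is 13 dB below the -5 dBu threshold, so no gain reduction is applied.
Output = input = -18 dBu.

-18 dBu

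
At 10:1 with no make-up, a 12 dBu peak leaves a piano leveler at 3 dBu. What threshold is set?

2 dBu

Let T be the threshold. Output overshoot = (input overshoot)/R, so 3 − T = (12 − T)/10.
10·(3 − T) = 12 − T → 9·T = 30 − 12 = 18.
T = 18/9 = 2 dBu.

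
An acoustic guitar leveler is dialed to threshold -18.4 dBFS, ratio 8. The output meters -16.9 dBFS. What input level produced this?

-6.4 dBFS

That's 1.5 dB above the -18.4 dBFS threshold.
Before 8:1 compression the overshoot was 1.5 × 8 = 12 dB, so input = -18.4 + 12 = -6.4 dBFS.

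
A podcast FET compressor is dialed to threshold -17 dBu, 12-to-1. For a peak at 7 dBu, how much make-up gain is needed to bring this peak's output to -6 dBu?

9 dB

The peak compresses to -17 + 24/12 = -15 dBu.
To reach -6 dBu requires -6 − (-15) = 9 dB of make-up.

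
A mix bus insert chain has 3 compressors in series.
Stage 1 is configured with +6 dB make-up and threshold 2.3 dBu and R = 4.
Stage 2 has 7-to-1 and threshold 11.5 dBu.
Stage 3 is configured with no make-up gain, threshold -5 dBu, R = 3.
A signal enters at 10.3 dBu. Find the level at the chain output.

0.1 dBu

Stage 1: 10.3 dBu is 8 dB over 2.3 dBu; at 4:1 that becomes 2 dB over, giving 4.3 dBu; +6 dB make-up → 10.3 dBu.
Stage 2: 10.3 dBu ≤ 11.5 dBu, so stage 2 doesn't engage; output 10.3 dBu.
Stage 3: overshoot 15.3 dB → 15.3/3 = 5.1 dB → 0.1 dBu.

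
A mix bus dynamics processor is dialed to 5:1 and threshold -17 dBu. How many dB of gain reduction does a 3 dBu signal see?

Overshoot = 3 − (-17) = 20 dB.
After 5:1 compression the overshoot becomes 20/5 = 4 dB.
So the signal is attenuated by 20 − 4 = 16 dB.

16 dB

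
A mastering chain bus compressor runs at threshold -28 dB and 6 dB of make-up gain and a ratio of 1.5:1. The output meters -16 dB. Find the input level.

Stripping the +6 dB make-up gives -22 dB at the gain stage.
The compressed level sits -22 − (-28) = 6 dB over threshold.
Input overshoot = R × output overshoot = 9 dB → input = -28 + 9 = -19 dB.

-19 dB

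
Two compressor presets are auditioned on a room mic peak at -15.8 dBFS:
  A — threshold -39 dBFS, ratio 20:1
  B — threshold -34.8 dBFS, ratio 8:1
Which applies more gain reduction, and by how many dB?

A: 23.2 dB over, compressed to 1.16 dB over, so 22.04 dB of GR.
B: 19 dB over, compressed to 2.375 dB over, so 16.625 dB of GR.
A applies 5.415 dB more gain reduction.

A, by 5.415 dB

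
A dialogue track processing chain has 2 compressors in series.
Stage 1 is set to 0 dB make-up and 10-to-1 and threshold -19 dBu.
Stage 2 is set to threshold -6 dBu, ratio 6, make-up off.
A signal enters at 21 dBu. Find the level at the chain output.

Stage 1: overshoot 40 dB → 40/10 = 4 dB → -15 dBu.
Stage 2: -15 dBu is at or below the -6 dBu threshold — no compression; output -15 dBu.

-15 dBu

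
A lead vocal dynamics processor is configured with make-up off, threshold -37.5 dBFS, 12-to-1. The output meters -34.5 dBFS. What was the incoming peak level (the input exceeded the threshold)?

The compressed level sits -34.5 − (-37.5) = 3 dB over threshold.
Before 12:1 compression the overshoot was 3 × 12 = 36 dB, so input = -37.5 + 36 = -1.5 dBFS.

-1.5 dBFS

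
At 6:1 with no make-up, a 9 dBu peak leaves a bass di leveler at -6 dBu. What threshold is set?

-9 dBu

Input is 18 dB above T (since output overshoot × R = input overshoot: (-6 − T)·6 = 9 − T gives T = -9 dBu).
Check: -9 + (9 − (-9))/6 = -9 + 3 = -6 dBu. ✓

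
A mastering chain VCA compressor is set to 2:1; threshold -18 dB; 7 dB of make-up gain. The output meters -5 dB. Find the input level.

-6 dB

Stripping the +7 dB make-up gives -12 dB at the gain stage.
That's 6 dB above the -18 dB threshold.
Input overshoot = R × output overshoot = 12 dB → input = -18 + 12 = -6 dB.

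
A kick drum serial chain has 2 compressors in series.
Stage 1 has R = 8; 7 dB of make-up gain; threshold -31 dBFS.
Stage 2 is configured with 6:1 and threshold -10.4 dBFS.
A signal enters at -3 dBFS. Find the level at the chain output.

-20.5 dBFS

Stage 1: -3 dBFS is 28 dB over -31 dBFS; at 8:1 that becomes 3.5 dB over, giving -27.5 dBFS; +7 dB make-up → -20.5 dBFS.
Stage 2: below threshold (-20.5 ≤ -10.4); passes unchanged; output -20.5 dBFS.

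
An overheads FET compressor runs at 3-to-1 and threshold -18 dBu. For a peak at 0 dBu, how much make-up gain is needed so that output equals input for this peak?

The peak compresses to -18 + 18/3 = -12 dBu.
To reach 0 dBu requires 0 − (-12) = 12 dB of make-up.

12 dB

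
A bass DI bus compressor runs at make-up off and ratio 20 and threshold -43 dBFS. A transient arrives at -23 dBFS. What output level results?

The input is 20 dB above the -43 dBFS threshold.
The 20 dB excess becomes 1 dB after 20:1 reduction.
Output = -43 + 1 = -42 dBFS.

-42 dBFS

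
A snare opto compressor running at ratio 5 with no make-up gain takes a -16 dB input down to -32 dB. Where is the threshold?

-36 dB

Let T be the threshold. Output overshoot = (input overshoot)/R, so -32 − T = (-16 − T)/5.
5·(-32 − T) = -16 − T → 4·T = -160 − (-16) = -144.
T = -144/4 = -36 dB.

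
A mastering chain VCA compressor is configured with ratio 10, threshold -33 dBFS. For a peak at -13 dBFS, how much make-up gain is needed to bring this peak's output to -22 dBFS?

Without make-up, output = threshold + overshoot/10 = -33 + 2 = -31 dBFS.
Gap to target: 9 dB.

9 dB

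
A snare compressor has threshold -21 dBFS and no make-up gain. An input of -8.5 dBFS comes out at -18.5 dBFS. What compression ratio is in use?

Input overshoot = -8.5 − (-21) = 12.5 dB; output overshoot = -18.5 − (-21) = 2.5 dB.
Ratio = 12.5 / 2.5 = 5.

5:1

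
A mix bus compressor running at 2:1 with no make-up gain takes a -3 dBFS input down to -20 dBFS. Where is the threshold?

Input is 34 dB above T (since output overshoot × R = input overshoot: (-20 − T)·2 = -3 − T gives T = -37 dBFS).
Check: -37 + (-3 − (-37))/2 = -37 + 17 = -20 dBFS. ✓

-37 dBFS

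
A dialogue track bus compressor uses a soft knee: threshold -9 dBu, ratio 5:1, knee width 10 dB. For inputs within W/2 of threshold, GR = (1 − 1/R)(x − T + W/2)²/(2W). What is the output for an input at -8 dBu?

x − T + W/2 = -8 − (-9) + 5 = 6.
GR = (1 − 1/5) × 6² / 20 = 0.8 × 36 / 20 = 1.44 dB.
Output = -8 − 1.44 = -9.44 dBu.

-9.44 dBu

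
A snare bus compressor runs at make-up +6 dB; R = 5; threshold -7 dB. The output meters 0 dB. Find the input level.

-2 dB

Remove make-up: 0 − 6 = -6 dB.
Post-compression overshoot = -6 − (-7) = 1 dB.
Undo the ratio: input overshoot = 1 × 5 = 5 dB, giving input = -2 dB.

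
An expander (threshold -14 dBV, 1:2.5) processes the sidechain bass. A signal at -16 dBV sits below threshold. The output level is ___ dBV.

-19 dBV

The input is 2 dB below the -14 dBV threshold.
A 1:2.5 expander multiplies undershoot by 2.5: 2 × 2.5 = 5 dB below threshold.
Output = -14 − 5 = -19 dBV.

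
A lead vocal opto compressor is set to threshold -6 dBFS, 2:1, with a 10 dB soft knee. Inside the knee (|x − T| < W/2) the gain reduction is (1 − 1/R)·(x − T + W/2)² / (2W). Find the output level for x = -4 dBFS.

x − T + W/2 = -4 − (-6) + 5 = 7.
GR = (1 − 1/2) × 7² / 20 = 0.5 × 49 / 20 = 1.225 dB.
Output = -4 − 1.225 = -5.225 dBFS.

-5.225 dBFS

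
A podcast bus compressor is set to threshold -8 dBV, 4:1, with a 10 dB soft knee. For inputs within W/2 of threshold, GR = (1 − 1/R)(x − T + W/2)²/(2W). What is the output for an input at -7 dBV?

x − T + W/2 = -7 − (-8) + 5 = 6.
GR = (1 − 1/4) × 6² / 20 = 0.75 × 36 / 20 = 1.35 dB.
Output = -7 − 1.35 = -8.35 dBV.

-8.35 dBV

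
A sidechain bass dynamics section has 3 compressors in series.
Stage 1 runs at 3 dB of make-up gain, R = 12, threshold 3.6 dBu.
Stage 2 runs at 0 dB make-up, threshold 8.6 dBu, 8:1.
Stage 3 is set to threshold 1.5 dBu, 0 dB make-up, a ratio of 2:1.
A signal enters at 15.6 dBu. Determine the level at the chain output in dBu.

Stage 1: 12 dB above 3.6 dBu, reduced 12:1 to 1 dB above → 4.6 dBu; +3 dB make-up → 7.6 dBu.
Stage 2: below threshold (7.6 ≤ 8.6); passes unchanged; output 7.6 dBu.
Stage 3: 6.1 dB above 1.5 dBu, reduced 2:1 to 3.05 dB above → 4.55 dBu.

4.55 dBu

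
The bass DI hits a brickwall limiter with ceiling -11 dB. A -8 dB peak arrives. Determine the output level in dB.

-11 dB

The limiter clamps the peak to its -11 dB ceiling.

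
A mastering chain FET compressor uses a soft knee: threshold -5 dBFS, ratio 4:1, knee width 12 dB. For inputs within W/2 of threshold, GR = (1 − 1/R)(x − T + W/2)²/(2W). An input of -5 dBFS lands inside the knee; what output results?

-6.125 dBFS

x − T + W/2 = -5 − (-5) + 6 = 6.
GR = (1 − 1/4) × 6² / 24 = 0.75 × 36 / 24 = 1.125 dB.
Output = -5 − 1.125 = -6.125 dBFS.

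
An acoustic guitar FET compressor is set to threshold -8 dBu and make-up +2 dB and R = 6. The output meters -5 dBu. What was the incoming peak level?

-2 dBu

Stripping the +2 dB make-up gives -7 dBu at the gain stage.
Post-compression overshoot = -7 − (-8) = 1 dB.
Before 6:1 compression the overshoot was 1 × 6 = 6 dB, so input = -8 + 6 = -2 dBu.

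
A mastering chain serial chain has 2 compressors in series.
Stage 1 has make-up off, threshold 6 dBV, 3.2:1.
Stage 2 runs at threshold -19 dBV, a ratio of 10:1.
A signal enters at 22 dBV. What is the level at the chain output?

Stage 1: 22 dBV is 16 dB over 6 dBV; at 3.2:1 that becomes 5 dB over, giving 11 dBV.
Stage 2: 30 dB above -19 dBV, reduced 10:1 to 3 dB above → -16 dBV.

-16 dBV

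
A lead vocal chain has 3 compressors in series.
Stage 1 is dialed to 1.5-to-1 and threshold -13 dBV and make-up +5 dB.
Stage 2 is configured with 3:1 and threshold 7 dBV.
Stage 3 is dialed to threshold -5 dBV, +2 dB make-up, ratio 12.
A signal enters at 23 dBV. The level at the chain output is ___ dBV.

-1.75 dBV

Stage 1: overshoot 36 dB → 36/1.5 = 24 dB → 11 dBV; +5 dB make-up → 16 dBV.
Stage 2: 16 dBV is 9 dB over 7 dBV; at 3:1 that becomes 3 dB over, giving 10 dBV.
Stage 3: 10 dBV is 15 dB over -5 dBV; at 12:1 that becomes 1.25 dB over, giving -3.75 dBV; +2 dB make-up → -1.75 dBV.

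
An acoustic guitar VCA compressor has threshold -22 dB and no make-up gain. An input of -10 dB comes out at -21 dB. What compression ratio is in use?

Input overshoot = -10 − (-22) = 12 dB; output overshoot = -21 − (-22) = 1 dB.
Ratio = 12 / 1 = 12.

12:1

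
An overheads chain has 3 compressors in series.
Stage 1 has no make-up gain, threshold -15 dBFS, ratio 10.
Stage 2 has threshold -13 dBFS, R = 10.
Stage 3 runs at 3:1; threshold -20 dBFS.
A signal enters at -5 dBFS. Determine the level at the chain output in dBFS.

-18 dBFS

Stage 1: -5 dBFS is 10 dB over -15 dBFS; at 10:1 that becomes 1 dB over, giving -14 dBFS.
Stage 2: below threshold (-14 ≤ -13); passes unchanged; output -14 dBFS.
Stage 3: -14 dBFS is 6 dB over -20 dBFS; at 3:1 that becomes 2 dB over, giving -18 dBFS.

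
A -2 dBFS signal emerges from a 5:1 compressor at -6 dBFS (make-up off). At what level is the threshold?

Gain reduction = -2 − (-6) = 4 dB; output overshoot = GR / (R − 1) = 4 / 4 = 1 dB.
Threshold = output − output overshoot = -6 − 1 = -7 dBFS.

-7 dBFS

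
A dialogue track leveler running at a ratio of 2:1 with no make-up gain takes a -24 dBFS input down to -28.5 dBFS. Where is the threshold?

Let T be the threshold. Output overshoot = (input overshoot)/R, so -28.5 − T = (-24 − T)/2.
2·(-28.5 − T) = -24 − T → 1·T = -57 − (-24) = -33.
T = -33/1 = -33 dBFS.

-33 dBFS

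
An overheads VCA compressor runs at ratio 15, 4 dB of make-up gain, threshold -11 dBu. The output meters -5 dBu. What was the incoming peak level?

19 dBu

Before make-up, the level was -5 − 4 = -9 dBu.
Post-compression overshoot = -9 − (-11) = 2 dB.
Undo the ratio: input overshoot = 2 × 15 = 30 dB, giving input = 19 dBu.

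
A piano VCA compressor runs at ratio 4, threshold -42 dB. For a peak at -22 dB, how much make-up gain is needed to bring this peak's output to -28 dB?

9 dB

Without make-up, output = threshold + overshoot/4 = -42 + 5 = -37 dB.
Gap to target: 9 dB.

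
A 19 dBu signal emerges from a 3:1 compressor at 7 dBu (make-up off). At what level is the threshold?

Let T be the threshold. Output overshoot = (input overshoot)/R, so 7 − T = (19 − T)/3.
3·(7 − T) = 19 − T → 2·T = 21 − 19 = 2.
T = 2/2 = 1 dBu.

1 dBu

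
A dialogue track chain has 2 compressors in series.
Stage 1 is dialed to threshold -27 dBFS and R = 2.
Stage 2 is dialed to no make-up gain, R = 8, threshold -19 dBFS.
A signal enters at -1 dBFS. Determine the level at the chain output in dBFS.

-18.375 dBFS

Stage 1: -1 dBFS is 26 dB over -27 dBFS; at 2:1 that becomes 13 dB over, giving -14 dBFS.
Stage 2: -14 dBFS is 5 dB over -19 dBFS; at 8:1 that becomes 0.625 dB over, giving -18.375 dBFS.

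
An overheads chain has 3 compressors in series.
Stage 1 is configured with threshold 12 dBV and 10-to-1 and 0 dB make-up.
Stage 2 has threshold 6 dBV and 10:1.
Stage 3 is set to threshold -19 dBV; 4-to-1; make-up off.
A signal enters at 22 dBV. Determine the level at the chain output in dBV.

Stage 1: 22 dBV is 10 dB over 12 dBV; at 10:1 that becomes 1 dB over, giving 13 dBV.
Stage 2: 7 dB above 6 dBV, reduced 10:1 to 0.7 dB above → 6.7 dBV.
Stage 3: 6.7 dBV is 25.7 dB over -19 dBV; at 4:1 that becomes 6.425 dB over, giving -12.575 dBV.

-12.575 dBV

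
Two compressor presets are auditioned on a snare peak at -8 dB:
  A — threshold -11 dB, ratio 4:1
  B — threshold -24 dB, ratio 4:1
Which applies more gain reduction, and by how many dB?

B, by 9.75 dB

A: overshoot 3 dB → output overshoot 0.75 dB → GR 2.25 dB.
B: overshoot 16 dB → output overshoot 4 dB → GR 12 dB.
B reduces 9.75 dB more.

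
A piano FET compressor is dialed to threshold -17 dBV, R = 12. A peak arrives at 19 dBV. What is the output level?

Overshoot: 19 − (-17) = 36 dB.
The 36 dB excess becomes 3 dB after 12:1 reduction.
So the level is -17 + 3 = -14 dBV.

-14 dBV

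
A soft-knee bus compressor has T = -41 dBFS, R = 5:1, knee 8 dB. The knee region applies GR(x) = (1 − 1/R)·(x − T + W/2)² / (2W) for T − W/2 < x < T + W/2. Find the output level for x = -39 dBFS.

x − T + W/2 = -39 − (-41) + 4 = 6.
GR = (1 − 1/5) × 6² / 16 = 0.8 × 36 / 16 = 1.8 dB.
Output = -39 − 1.8 = -40.8 dBFS.

-40.8 dBFS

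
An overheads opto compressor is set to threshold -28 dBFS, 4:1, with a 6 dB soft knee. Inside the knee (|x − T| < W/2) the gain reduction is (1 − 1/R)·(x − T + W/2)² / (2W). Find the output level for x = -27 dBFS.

-28 dBFS

x − T + W/2 = -27 − (-28) + 3 = 4.
GR = (1 − 1/4) × 4² / 12 = 0.75 × 16 / 12 = 1 dB.
Output = -27 − 1 = -28 dBFS.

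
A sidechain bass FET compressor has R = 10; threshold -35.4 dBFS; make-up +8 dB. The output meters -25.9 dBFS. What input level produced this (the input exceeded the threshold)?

Before make-up, the level was -25.9 − 8 = -33.9 dBFS.
The compressed level sits -33.9 − (-35.4) = 1.5 dB over threshold.
Input overshoot = R × output overshoot = 15 dB → input = -35.4 + 15 = -20.4 dBFS.

-20.4 dBFS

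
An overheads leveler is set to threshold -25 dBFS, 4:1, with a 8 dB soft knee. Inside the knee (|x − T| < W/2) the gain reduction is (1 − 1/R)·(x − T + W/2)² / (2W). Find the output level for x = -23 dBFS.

x − T + W/2 = -23 − (-25) + 4 = 6.
GR = (1 − 1/4) × 6² / 16 = 0.75 × 36 / 16 = 1.6875 dB.
Output = -23 − 1.6875 = -24.6875 dBFS.

-24.6875 dBFS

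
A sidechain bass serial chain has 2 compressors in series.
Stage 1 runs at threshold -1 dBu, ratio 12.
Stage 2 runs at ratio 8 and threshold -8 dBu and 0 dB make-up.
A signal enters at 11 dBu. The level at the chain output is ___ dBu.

Stage 1: overshoot 12 dB → 12/12 = 1 dB → 0 dBu.
Stage 2: overshoot 8 dB → 8/8 = 1 dB → -7 dBu.

-7 dBu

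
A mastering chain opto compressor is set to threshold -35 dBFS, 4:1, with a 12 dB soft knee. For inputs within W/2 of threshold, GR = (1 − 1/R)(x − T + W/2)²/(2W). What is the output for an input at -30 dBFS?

-33.78125 dBFS

x − T + W/2 = -30 − (-35) + 6 = 11.
GR = (1 − 1/4) × 11² / 24 = 0.75 × 121 / 24 = 3.78125 dB.
Output = -30 − 3.78125 = -33.78125 dBFS.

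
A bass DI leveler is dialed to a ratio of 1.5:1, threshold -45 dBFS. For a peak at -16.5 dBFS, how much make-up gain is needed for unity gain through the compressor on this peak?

The peak compresses to -45 + 28.5/1.5 = -26 dBFS.
To reach -16.5 dBFS requires -16.5 − (-26) = 9.5 dB of make-up.

9.5 dB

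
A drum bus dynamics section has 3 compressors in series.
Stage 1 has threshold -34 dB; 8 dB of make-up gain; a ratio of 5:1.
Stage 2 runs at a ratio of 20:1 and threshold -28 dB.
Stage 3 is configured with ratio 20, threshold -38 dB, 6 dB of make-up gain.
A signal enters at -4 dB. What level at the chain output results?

Stage 1: -4 dB is 30 dB over -34 dB; at 5:1 that becomes 6 dB over, giving -28 dB; +8 dB make-up → -20 dB.
Stage 2: 8 dB above -28 dB, reduced 20:1 to 0.4 dB above → -27.6 dB.
Stage 3: -27.6 dB is 10.4 dB over -38 dB; at 20:1 that becomes 0.52 dB over, giving -37.48 dB; +6 dB make-up → -31.48 dB.

-31.48 dB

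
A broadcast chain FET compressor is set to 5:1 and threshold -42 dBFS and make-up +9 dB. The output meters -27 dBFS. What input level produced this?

Remove make-up: -27 − 9 = -36 dBFS.
Post-compression overshoot = -36 − (-42) = 6 dB.
Input overshoot = R × output overshoot = 30 dB → input = -42 + 30 = -12 dBFS.

-12 dBFS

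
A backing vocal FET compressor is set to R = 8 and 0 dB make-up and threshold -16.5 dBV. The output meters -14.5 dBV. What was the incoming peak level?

The compressed level sits -14.5 − (-16.5) = 2 dB over threshold.
Input overshoot = R × output overshoot = 16 dB → input = -16.5 + 16 = -0.5 dBV.

-0.5 dBV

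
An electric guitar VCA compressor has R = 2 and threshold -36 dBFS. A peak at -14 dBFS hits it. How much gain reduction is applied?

The signal is 22 dB above threshold.
A 2:1 ratio leaves 11 dB of that excess.
GR = overshoot in − overshoot out = 22 − 11 = 11 dB.

11 dB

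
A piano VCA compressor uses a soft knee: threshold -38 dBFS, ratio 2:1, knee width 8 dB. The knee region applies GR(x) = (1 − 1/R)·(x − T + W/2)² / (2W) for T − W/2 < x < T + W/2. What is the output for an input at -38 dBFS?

-38.5 dBFS

x − T + W/2 = -38 − (-38) + 4 = 4.
GR = (1 − 1/2) × 4² / 16 = 0.5 × 16 / 16 = 0.5 dB.
Output = -38 − 0.5 = -38.5 dBFS.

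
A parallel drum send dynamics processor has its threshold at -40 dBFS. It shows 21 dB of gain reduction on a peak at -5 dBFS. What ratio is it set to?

2.5:1

Input overshoot = -5 − (-40) = 35 dB.
Output overshoot = 35 − 21 = 14 dB.
Ratio = input overshoot / output overshoot = 35 / 14 = 2.5.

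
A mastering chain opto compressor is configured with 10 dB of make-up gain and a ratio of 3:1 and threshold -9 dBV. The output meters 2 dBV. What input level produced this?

Before make-up, the level was 2 − 10 = -8 dBV.
Post-compression overshoot = -8 − (-9) = 1 dB.
Undo the ratio: input overshoot = 1 × 3 = 3 dB, giving input = -6 dBV.

-6 dBV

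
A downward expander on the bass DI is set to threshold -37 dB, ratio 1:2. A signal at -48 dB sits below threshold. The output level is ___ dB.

The input is 11 dB below the -37 dB threshold.
A 1:2 expander multiplies undershoot by 2: 11 × 2 = 22 dB below threshold.
Output = -37 − 22 = -59 dB.

-59 dB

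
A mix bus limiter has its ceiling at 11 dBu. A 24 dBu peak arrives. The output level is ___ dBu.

11 dBu

A brickwall limiter is an ∞:1 compressor: any input above the ceiling is clamped to 11 dBu.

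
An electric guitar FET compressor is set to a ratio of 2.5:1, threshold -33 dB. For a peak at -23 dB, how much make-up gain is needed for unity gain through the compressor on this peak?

6 dB

Without make-up, output = threshold + overshoot/2.5 = -33 + 4 = -29 dB.
Gap to target: 6 dB.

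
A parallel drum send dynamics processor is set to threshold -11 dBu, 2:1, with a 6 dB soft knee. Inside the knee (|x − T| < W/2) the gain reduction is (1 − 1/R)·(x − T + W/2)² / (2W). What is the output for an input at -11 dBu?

-11.375 dBu

x − T + W/2 = -11 − (-11) + 3 = 3.
GR = (1 − 1/2) × 3² / 12 = 0.5 × 9 / 12 = 0.375 dB.
Output = -11 − 0.375 = -11.375 dBu.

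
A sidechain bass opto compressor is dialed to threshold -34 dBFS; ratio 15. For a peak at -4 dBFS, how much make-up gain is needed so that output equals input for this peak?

Without make-up, output = threshold + overshoot/15 = -34 + 2 = -32 dBFS.
Gap to target: 28 dB.

28 dB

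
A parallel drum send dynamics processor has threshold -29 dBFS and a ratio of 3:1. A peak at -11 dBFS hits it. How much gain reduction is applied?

12 dB

The signal is 18 dB above threshold.
After 3:1 compression the overshoot becomes 18/3 = 6 dB.
So the signal is attenuated by 18 − 6 = 12 dB.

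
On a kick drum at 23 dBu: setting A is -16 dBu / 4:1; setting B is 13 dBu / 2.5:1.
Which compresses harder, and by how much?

A: 39 dB over, compressed to 9.75 dB over, so 29.25 dB of GR.
B: 10 dB over, compressed to 4 dB over, so 6 dB of GR.
Difference: 23.25 dB in favour of A.

A, by 23.25 dB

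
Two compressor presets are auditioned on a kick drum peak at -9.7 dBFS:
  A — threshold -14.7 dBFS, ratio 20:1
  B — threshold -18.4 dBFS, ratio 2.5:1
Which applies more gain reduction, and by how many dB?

A: 5 dB over, compressed to 0.25 dB over, so 4.75 dB of GR.
B: 8.7 dB over, compressed to 3.48 dB over, so 5.22 dB of GR.
Difference: 0.47 dB in favour of B.

B, by 0.47 dB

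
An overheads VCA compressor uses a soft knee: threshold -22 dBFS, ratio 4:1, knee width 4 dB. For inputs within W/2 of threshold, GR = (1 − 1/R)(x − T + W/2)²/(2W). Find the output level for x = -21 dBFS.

x − T + W/2 = -21 − (-22) + 2 = 3.
GR = (1 − 1/4) × 3² / 8 = 0.75 × 9 / 8 = 0.84375 dB.
Output = -21 − 0.84375 = -21.84375 dBFS.

-21.84375 dBFS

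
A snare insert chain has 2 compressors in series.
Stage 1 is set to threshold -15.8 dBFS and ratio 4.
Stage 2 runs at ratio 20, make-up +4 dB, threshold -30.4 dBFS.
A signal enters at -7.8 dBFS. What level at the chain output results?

Stage 1: -7.8 dBFS is 8 dB over -15.8 dBFS; at 4:1 that becomes 2 dB over, giving -13.8 dBFS.
Stage 2: overshoot 16.6 dB → 16.6/20 = 0.83 dB → -29.57 dBFS; +4 dB make-up → -25.57 dBFS.

-25.57 dBFS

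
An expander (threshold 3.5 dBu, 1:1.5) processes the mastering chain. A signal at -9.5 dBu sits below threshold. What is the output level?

-16 dBu

The input is 13 dB below the 3.5 dBu threshold.
A 1:1.5 expander multiplies undershoot by 1.5: 13 × 1.5 = 19.5 dB below threshold.
Output = 3.5 − 19.5 = -16 dBu.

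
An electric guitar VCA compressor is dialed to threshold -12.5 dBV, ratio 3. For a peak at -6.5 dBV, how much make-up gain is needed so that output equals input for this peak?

4 dB

The peak compresses to -12.5 + 6/3 = -10.5 dBV.
To reach -6.5 dBV requires -6.5 − (-10.5) = 4 dB of make-up.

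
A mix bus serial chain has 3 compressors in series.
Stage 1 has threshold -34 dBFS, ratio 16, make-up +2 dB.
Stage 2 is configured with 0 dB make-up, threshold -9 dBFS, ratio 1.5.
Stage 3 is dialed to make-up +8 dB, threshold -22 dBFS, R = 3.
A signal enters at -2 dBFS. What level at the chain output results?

Stage 1: -2 dBFS is 32 dB over -34 dBFS; at 16:1 that becomes 2 dB over, giving -32 dBFS; +2 dB make-up → -30 dBFS.
Stage 2: -30 dBFS ≤ -9 dBFS, so stage 2 doesn't engage; output -30 dBFS.
Stage 3: -30 dBFS ≤ -22 dBFS, so stage 3 doesn't engage; make-up brings it to -22 dBFS.

-22 dBFS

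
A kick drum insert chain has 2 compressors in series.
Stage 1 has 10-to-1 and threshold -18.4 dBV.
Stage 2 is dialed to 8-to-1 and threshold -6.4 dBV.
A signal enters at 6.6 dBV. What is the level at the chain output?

-15.9 dBV

Stage 1: overshoot 25 dB → 25/10 = 2.5 dB → -15.9 dBV.
Stage 2: -15.9 dBV ≤ -6.4 dBV, so stage 2 doesn't engage; output -15.9 dBV.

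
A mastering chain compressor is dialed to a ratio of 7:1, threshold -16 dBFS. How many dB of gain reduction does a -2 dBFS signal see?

The signal is 14 dB above threshold.
A 7:1 ratio leaves 2 dB of that excess.
GR = overshoot in − overshoot out = 14 − 2 = 12 dB.

12 dB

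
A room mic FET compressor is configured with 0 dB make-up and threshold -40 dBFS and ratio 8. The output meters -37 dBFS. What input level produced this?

-16 dBFS

The compressed level sits -37 − (-40) = 3 dB over threshold.
Input overshoot = R × output overshoot = 24 dB → input = -40 + 24 = -16 dBFS.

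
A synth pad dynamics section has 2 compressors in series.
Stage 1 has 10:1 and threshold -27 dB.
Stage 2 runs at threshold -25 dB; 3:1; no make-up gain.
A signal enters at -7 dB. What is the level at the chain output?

-25 dB

Stage 1: -7 dB is 20 dB over -27 dB; at 10:1 that becomes 2 dB over, giving -25 dB.
Stage 2: -25 dB is at or below the -25 dB threshold — no compression; output -25 dB.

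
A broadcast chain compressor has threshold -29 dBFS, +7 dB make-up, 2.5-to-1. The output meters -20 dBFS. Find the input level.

-24 dBFS

Stripping the +7 dB make-up gives -27 dBFS at the gain stage.
Post-compression overshoot = -27 − (-29) = 2 dB.
Undo the ratio: input overshoot = 2 × 2.5 = 5 dB, giving input = -24 dBFS.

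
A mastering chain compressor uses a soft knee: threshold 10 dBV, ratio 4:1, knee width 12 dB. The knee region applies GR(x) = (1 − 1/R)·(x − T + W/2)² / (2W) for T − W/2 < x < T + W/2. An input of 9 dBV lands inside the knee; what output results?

8.21875 dBV

x − T + W/2 = 9 − 10 + 6 = 5.
GR = (1 − 1/4) × 5² / 24 = 0.75 × 25 / 24 = 0.78125 dB.
Output = 9 − 0.78125 = 8.21875 dBV.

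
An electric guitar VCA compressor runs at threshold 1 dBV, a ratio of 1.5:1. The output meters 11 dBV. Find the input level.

16 dBV

That's 10 dB above the 1 dBV threshold.
Input overshoot = R × output overshoot = 15 dB → input = 1 + 15 = 16 dBV.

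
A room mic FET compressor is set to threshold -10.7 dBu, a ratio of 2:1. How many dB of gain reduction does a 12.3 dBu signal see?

12.3 dBu exceeds the threshold by 23 dB.
After 2:1 compression the overshoot becomes 23/2 = 11.5 dB.
So the signal is attenuated by 23 − 11.5 = 11.5 dB.

11.5 dB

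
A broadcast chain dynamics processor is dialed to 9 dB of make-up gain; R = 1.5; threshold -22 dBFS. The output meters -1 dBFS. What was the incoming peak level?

Remove make-up: -1 − 9 = -10 dBFS.
That's 12 dB above the -22 dBFS threshold.
Undo the ratio: input overshoot = 12 × 1.5 = 18 dB, giving input = -4 dBFS.

-4 dBFS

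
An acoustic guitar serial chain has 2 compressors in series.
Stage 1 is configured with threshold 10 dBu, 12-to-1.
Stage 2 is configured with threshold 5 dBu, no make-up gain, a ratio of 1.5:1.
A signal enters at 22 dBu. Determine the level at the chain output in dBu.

Stage 1: overshoot 12 dB → 12/12 = 1 dB → 11 dBu.
Stage 2: 6 dB above 5 dBu, reduced 1.5:1 to 4 dB above → 9 dBu.

9 dBu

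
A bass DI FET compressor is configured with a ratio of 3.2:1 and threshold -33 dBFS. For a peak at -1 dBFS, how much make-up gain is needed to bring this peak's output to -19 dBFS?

The peak compresses to -33 + 32/3.2 = -23 dBFS.
To reach -19 dBFS requires -19 − (-23) = 4 dB of make-up.

4 dB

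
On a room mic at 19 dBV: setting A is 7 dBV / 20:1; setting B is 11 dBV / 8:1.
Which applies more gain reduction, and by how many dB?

A, by 4.4 dB

A: 12 dB over, compressed to 0.6 dB over, so 11.4 dB of GR.
B: 8 dB over, compressed to 1 dB over, so 7 dB of GR.
Difference: 4.4 dB in favour of A.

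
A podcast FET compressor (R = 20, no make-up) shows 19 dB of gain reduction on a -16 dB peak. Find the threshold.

-36 dB

Input is 20 dB above T (since output overshoot × R = input overshoot: (-35 − T)·20 = -16 − T gives T = -36 dB).
Check: -36 + (-16 − (-36))/20 = -36 + 1 = -35 dB. ✓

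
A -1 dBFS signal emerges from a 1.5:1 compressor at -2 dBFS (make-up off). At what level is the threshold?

Gain reduction = -1 − (-2) = 1 dB; output overshoot = GR / (R − 1) = 1 / 0.5 = 2 dB.
Threshold = output − output overshoot = -2 − 2 = -4 dBFS.

-4 dBFS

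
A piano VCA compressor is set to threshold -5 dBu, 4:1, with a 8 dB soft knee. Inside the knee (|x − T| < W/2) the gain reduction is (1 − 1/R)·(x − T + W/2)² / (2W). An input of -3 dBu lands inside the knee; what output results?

x − T + W/2 = -3 − (-5) + 4 = 6.
GR = (1 − 1/4) × 6² / 16 = 0.75 × 36 / 16 = 1.6875 dB.
Output = -3 − 1.6875 = -4.6875 dBu.

-4.6875 dBu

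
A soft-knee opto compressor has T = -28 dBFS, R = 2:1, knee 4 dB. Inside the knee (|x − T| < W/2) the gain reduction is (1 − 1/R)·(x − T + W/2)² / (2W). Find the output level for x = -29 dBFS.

-29.0625 dBFS

x − T + W/2 = -29 − (-28) + 2 = 1.
GR = (1 − 1/2) × 1² / 8 = 0.5 × 1 / 8 = 0.0625 dB.
Output = -29 − 0.0625 = -29.0625 dBFS.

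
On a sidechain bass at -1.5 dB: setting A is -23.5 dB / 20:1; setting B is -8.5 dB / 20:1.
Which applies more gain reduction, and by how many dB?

A, by 14.25 dB

A: overshoot 22 dB → output overshoot 1.1 dB → GR 20.9 dB.
B: overshoot 7 dB → output overshoot 0.35 dB → GR 6.65 dB.
Difference: 14.25 dB in favour of A.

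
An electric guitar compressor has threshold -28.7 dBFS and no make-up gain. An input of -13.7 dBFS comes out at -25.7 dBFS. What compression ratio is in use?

Input overshoot = -13.7 − (-28.7) = 15 dB; output overshoot = -25.7 − (-28.7) = 3 dB.
Ratio = 15 / 3 = 5.

5:1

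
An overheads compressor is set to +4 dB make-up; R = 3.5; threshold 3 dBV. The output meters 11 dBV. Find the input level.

17 dBV

Before make-up, the level was 11 − 4 = 7 dBV.
The compressed level sits 7 − 3 = 4 dB over threshold.
Before 3.5:1 compression the overshoot was 4 × 3.5 = 14 dB, so input = 3 + 14 = 17 dBV.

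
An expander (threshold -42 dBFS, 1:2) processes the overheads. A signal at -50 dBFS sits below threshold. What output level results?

-58 dBFS

The input is 8 dB below the -42 dBFS threshold.
A 1:2 expander multiplies undershoot by 2: 8 × 2 = 16 dB below threshold.
Output = -42 − 16 = -58 dBFS.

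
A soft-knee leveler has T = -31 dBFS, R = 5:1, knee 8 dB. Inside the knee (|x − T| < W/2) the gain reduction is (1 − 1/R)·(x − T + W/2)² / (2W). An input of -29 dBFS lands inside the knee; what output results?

-30.8 dBFS

x − T + W/2 = -29 − (-31) + 4 = 6.
GR = (1 − 1/5) × 6² / 16 = 0.8 × 36 / 16 = 1.8 dB.
Output = -29 − 1.8 = -30.8 dBFS.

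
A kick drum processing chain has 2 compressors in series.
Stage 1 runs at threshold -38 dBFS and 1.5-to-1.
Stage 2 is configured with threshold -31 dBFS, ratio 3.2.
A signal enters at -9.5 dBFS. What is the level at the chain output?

Stage 1: -9.5 dBFS is 28.5 dB over -38 dBFS; at 1.5:1 that becomes 19 dB over, giving -19 dBFS.
Stage 2: 12 dB above -31 dBFS, reduced 3.2:1 to 3.75 dB above → -27.25 dBFS.

-27.25 dBFS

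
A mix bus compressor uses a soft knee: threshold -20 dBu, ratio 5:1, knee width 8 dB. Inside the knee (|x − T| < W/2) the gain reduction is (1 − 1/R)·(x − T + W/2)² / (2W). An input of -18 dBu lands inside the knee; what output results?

x − T + W/2 = -18 − (-20) + 4 = 6.
GR = (1 − 1/5) × 6² / 16 = 0.8 × 36 / 16 = 1.8 dB.
Output = -18 − 1.8 = -19.8 dBu.

-19.8 dBu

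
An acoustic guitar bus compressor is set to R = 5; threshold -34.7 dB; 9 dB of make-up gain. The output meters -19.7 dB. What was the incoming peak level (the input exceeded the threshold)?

Stripping the +9 dB make-up gives -28.7 dB at the gain stage.
Post-compression overshoot = -28.7 − (-34.7) = 6 dB.
Before 5:1 compression the overshoot was 6 × 5 = 30 dB, so input = -34.7 + 30 = -4.7 dB.

-4.7 dB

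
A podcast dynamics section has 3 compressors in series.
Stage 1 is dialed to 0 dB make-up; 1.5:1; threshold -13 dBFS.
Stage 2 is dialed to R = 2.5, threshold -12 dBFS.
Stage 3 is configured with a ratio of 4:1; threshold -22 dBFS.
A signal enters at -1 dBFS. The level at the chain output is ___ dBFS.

-18.8 dBFS

Stage 1: 12 dB above -13 dBFS, reduced 1.5:1 to 8 dB above → -5 dBFS.
Stage 2: 7 dB above -12 dBFS, reduced 2.5:1 to 2.8 dB above → -9.2 dBFS.
Stage 3: 12.8 dB above -22 dBFS, reduced 4:1 to 3.2 dB above → -18.8 dBFS.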